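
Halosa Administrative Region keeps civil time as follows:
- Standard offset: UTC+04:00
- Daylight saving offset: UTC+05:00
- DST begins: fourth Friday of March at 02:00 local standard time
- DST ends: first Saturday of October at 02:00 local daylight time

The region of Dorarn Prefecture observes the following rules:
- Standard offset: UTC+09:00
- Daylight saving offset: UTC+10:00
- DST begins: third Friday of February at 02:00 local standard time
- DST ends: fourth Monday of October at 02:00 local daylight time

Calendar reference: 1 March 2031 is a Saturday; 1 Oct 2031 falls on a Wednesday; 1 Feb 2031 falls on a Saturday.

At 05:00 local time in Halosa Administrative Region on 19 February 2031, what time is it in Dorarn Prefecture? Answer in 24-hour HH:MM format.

10:00

1 March 2031 is a Saturday, so the first Friday is March 7 and the fourth is March 28.
1 October 2031 is a Wednesday, so the first Saturday is October 4.
Daylight saving runs 28 March – 4 October; 19 February 2031 is outside that window, so Halosa Administrative Region is on standard time at UTC+04:00.
05:00 Halosa Administrative Region − 4h = 01:00 UTC.
1 February 2031 is a Saturday, so the first Friday is February 7 and the third is February 21.
1 October 2031 is a Wednesday, so the first Monday is October 6 and the fourth is October 27.
At the standard offset (UTC+09:00), 01:00 UTC + 9h = 10:00 Dorarn Prefecture standard time.
The standard-time date in Dorarn Prefecture, 19 February 2031, is outside the daylight-saving period (21 February – 27 October), so Dorarn Prefecture is on standard time, UTC+09:00.
01:00 UTC + 9h = 10:00 Dorarn Prefecture.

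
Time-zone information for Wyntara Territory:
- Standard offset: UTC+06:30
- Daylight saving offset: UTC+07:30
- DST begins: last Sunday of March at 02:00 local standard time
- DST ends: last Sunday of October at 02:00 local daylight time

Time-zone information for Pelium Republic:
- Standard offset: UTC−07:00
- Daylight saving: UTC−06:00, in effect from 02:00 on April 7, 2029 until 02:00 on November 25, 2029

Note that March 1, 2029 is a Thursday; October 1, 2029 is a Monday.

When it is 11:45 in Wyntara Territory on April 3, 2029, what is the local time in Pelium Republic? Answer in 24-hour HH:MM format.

1 March 2029 is a Thursday, so Sundays fall on 4, 11, 18, 25; the last is March 25.
1 October 2029 is a Monday, so Sundays fall on 7, 14, 21, 28; the last is October 28.
April 3, 2029 lies within the daylight-saving period (25 March – 28 October), so Wyntara Territory is on daylight time, UTC+07:30.
11:45 Wyntara Territory − 7h30m = 04:15 UTC.
At the standard offset (UTC−07:00), 04:15 UTC − 7h = 21:15 Pelium Republic standard time (rolling into the previous day, 2 April 2029).
The standard-time date in Pelium Republic, April 2, 2029, is outside the daylight-saving period (7 April – 25 November), so Pelium Republic is on standard time, UTC−07:00.
04:15 UTC − 7h = 21:15 Pelium Republic (rolling into the previous day, 2 April 2029).

21:15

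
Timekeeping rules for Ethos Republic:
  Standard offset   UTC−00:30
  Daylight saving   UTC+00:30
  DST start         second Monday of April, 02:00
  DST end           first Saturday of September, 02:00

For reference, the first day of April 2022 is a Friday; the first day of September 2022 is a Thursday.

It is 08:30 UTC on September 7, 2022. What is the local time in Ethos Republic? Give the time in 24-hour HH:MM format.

08:00

1 April 2022 is a Friday, so the first Monday is April 4 and the second is April 11.
1 September 2022 is a Thursday, so the first Saturday is September 3.
At the standard offset (UTC−00:30), 08:30 UTC − 0h30m = 08:00 Ethos Republic standard time.
The standard-time date in Ethos Republic, September 7, 2022, does not fall between 11 April and 3 September, so daylight saving is not in effect and Ethos Republic is at UTC−00:30.
08:30 UTC − 0h30m = 08:00 local.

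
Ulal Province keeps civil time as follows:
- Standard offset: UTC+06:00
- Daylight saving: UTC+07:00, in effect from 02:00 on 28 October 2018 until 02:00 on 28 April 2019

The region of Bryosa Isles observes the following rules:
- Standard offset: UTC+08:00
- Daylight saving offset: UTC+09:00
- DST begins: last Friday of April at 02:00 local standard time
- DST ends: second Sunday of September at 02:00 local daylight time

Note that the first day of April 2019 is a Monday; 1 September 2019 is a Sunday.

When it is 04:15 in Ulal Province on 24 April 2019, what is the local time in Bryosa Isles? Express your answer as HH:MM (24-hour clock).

24 April 2019 lies within the daylight-saving period (28 October 2018 – 28 April 2019), so Ulal Province is on daylight time, UTC+07:00.
04:15 Ulal Province − 7h = 21:15 UTC (rolling into the previous day, 23 April 2019).
1 April 2019 is a Monday, so Fridays fall on 5, 12, 19, 26; the last is April 26.
1 September 2019 is a Sunday, so the first Sunday is September 1 and the second is September 8.
At the standard offset (UTC+08:00), 21:15 UTC + 8h = 05:15 Bryosa Isles standard time (rolling into the next day, 24 April 2019).
Daylight saving runs 26 April – 8 September; the standard-time date in Bryosa Isles, 24 April 2019, is outside that window, so Bryosa Isles is on standard time at UTC+08:00.
21:15 UTC + 8h = 05:15 Bryosa Isles (rolling into the next day, 24 April 2019).

05:15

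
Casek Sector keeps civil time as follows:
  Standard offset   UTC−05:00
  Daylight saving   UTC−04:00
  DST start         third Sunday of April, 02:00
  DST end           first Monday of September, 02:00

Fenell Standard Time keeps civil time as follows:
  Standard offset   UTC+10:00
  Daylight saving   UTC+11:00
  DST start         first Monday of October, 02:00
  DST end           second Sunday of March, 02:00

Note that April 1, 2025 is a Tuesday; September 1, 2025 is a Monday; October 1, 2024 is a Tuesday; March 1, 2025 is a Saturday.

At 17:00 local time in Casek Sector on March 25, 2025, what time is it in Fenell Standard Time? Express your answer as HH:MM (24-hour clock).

1 April 2025 is a Tuesday, so the first Sunday is April 6 and the third is April 20.
1 September 2025 is a Monday, so the first Monday is September 1.
Daylight saving runs 20 April – 1 September; March 25, 2025 is outside that window, so Casek Sector is on standard time at UTC−05:00.
17:00 Casek Sector + 5h = 22:00 UTC.
1 October 2024 is a Tuesday, so the first Monday is October 7.
1 March 2025 is a Saturday, so the first Sunday is March 2 and the second is March 9.
At the standard offset (UTC+10:00), 22:00 UTC + 10h = 08:00 Fenell Standard Time standard time (rolling into the next day, 26 March 2025).
Daylight saving runs 7 October 2024 – 9 March 2025; the standard-time date in Fenell Standard Time, March 26, 2025, is outside that window, so Fenell Standard Time is on standard time at UTC+10:00.
22:00 UTC + 10h = 08:00 Fenell Standard Time (rolling into the next day, 26 March 2025).

08:00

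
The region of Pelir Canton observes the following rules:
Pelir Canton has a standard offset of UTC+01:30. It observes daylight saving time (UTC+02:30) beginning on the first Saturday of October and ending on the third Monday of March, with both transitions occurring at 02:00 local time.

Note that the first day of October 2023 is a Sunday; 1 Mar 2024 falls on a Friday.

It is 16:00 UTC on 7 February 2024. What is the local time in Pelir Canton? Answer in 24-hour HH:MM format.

1 October 2023 is a Sunday, so the first Saturday is October 7.
1 March 2024 is a Friday, so the first Monday is March 4 and the third is March 18.
At the standard offset (UTC+01:30), 16:00 UTC + 1h30m = 17:30 Pelir Canton standard time.
Daylight saving runs 7 October 2023 – 18 March 2024; the standard-time date in Pelir Canton, 7 February 2024, is inside that window, so Pelir Canton is at UTC+02:30.
16:00 UTC + 2h30m = 18:30 local.

18:30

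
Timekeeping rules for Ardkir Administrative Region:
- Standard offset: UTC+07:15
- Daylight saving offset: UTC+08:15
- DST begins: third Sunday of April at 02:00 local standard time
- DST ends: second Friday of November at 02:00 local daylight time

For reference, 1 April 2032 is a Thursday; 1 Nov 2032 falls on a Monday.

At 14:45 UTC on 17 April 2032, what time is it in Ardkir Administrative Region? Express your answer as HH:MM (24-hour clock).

22:00

1 April 2032 is a Thursday, so the first Sunday is April 4 and the third is April 18.
1 November 2032 is a Monday, so the first Friday is November 5 and the second is November 12.
At the standard offset (UTC+07:15), 14:45 UTC + 7h15m = 22:00 Ardkir Administrative Region standard time.
Daylight saving runs 18 April – 12 November; the standard-time date in Ardkir Administrative Region, 17 April 2032, is outside that window, so Ardkir Administrative Region is on standard time at UTC+07:15.
14:45 UTC + 7h15m = 22:00 local.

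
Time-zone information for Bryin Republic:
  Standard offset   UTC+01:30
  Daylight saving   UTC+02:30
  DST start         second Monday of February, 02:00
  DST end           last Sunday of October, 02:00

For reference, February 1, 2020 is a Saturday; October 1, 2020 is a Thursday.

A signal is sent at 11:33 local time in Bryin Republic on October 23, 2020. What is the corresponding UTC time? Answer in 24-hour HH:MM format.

1 February 2020 is a Saturday, so the first Monday is February 3 and the second is February 10.
1 October 2020 is a Thursday, so Sundays fall on 4, 11, 18, 25; the last is October 25.
Daylight saving runs 10 February – 25 October; October 23, 2020 is inside that window, so Bryin Republic is at UTC+02:30.
11:33 local − 2h30m = 09:03 UTC.

09:03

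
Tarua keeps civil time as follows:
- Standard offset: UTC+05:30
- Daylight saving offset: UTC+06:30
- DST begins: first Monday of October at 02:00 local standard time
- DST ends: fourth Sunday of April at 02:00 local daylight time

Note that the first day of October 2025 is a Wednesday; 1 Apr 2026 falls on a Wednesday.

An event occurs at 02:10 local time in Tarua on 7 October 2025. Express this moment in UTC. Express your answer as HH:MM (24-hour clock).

19:40

1 October 2025 is a Wednesday, so the first Monday is October 6.
1 April 2026 is a Wednesday, so the first Sunday is April 5 and the fourth is April 26.
7 October 2025 falls between 6 October 2025 and 26 April 2026, so daylight saving is in effect and Tarua is at UTC+06:30.
02:10 local − 6h30m = 19:40 UTC (rolling into the previous day, 6 October 2025).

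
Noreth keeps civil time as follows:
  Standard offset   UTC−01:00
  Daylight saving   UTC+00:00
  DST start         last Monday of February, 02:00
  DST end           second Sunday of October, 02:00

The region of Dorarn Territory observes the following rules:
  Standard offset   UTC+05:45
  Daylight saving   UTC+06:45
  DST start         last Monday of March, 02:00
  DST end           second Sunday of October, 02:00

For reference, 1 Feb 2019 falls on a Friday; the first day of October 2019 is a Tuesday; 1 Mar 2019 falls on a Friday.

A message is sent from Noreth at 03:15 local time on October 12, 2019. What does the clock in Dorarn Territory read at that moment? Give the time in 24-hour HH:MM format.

1 February 2019 is a Friday, so Mondays fall on 4, 11, 18, 25; the last is February 25.
1 October 2019 is a Tuesday, so the first Sunday is October 6 and the second is October 13.
October 12, 2019 falls between 25 February and 13 October, so daylight saving is in effect and Noreth is at UTC+00:00.
03:15 Noreth − 0h = 03:15 UTC.
1 March 2019 is a Friday, so Mondays fall on 4, 11, 18, 25; the last is March 25.
1 October 2019 is a Tuesday, so the first Sunday is October 6 and the second is October 13.
At the standard offset (UTC+05:45), 03:15 UTC + 5h45m = 09:00 Dorarn Territory standard time.
The standard-time date in Dorarn Territory, October 12, 2019, lies within the daylight-saving period (25 March – 13 October), so Dorarn Territory is on daylight time, UTC+06:45.
03:15 UTC + 6h45m = 10:00 Dorarn Territory.

10:00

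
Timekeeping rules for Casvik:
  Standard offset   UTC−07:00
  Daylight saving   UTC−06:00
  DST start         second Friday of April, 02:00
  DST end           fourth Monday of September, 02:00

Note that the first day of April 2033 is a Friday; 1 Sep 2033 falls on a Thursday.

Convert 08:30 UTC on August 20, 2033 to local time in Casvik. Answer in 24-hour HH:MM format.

02:30

1 April 2033 is a Friday, so the first Friday is April 1 and the second is April 8.
1 September 2033 is a Thursday, so the first Monday is September 5 and the fourth is September 26.
At the standard offset (UTC−07:00), 08:30 UTC − 7h = 01:30 Casvik standard time.
The standard-time date in Casvik, August 20, 2033, falls between 8 April and 26 September, so daylight saving is in effect and Casvik is at UTC−06:00.
08:30 UTC − 6h = 02:30 local.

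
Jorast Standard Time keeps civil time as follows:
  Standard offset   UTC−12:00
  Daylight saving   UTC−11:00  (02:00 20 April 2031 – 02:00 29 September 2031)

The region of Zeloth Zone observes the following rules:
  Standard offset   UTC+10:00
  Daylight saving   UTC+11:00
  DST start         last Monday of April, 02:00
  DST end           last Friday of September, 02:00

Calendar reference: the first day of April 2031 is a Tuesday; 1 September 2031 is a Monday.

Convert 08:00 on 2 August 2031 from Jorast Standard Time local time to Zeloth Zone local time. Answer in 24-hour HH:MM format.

2 August 2031 falls between 20 April and 29 September, so daylight saving is in effect and Jorast Standard Time is at UTC−11:00.
08:00 Jorast Standard Time + 11h = 19:00 UTC.
1 April 2031 is a Tuesday, so Mondays fall on 7, 14, 21, 28; the last is April 28.
1 September 2031 is a Monday, so Fridays fall on 5, 12, 19, 26; the last is September 26.
At the standard offset (UTC+10:00), 19:00 UTC + 10h = 05:00 Zeloth Zone standard time (rolling into the next day, 3 August 2031).
The standard-time date in Zeloth Zone, 3 August 2031, lies within the daylight-saving period (28 April – 26 September), so Zeloth Zone is on daylight time, UTC+11:00.
19:00 UTC + 11h = 06:00 Zeloth Zone (rolling into the next day, 3 August 2031).

06:00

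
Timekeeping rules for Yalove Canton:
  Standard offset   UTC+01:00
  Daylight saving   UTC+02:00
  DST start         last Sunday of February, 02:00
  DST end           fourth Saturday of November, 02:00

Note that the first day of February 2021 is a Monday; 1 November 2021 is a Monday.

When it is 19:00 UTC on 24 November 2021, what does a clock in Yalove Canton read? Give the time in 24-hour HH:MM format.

21:00

1 February 2021 is a Monday, so Sundays fall on 7, 14, 21, 28; the last is February 28.
1 November 2021 is a Monday, so the first Saturday is November 6 and the fourth is November 27.
At the standard offset (UTC+01:00), 19:00 UTC + 1h = 20:00 Yalove Canton standard time.
The standard-time date in Yalove Canton, 24 November 2021, falls between 28 February and 27 November, so daylight saving is in effect and Yalove Canton is at UTC+02:00.
19:00 UTC + 2h = 21:00 local.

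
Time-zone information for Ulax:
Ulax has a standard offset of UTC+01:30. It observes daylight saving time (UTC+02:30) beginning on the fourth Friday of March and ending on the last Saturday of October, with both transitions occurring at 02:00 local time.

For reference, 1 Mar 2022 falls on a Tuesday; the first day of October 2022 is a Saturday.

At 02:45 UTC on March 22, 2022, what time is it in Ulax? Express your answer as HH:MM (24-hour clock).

04:15

1 March 2022 is a Tuesday, so the first Friday is March 4 and the fourth is March 25.
1 October 2022 is a Saturday, so Saturdays fall on 1, 8, 15, 22, 29; the last is October 29.
At the standard offset (UTC+01:30), 02:45 UTC + 1h30m = 04:15 Ulax standard time.
Daylight saving runs 25 March – 29 October; the standard-time date in Ulax, March 22, 2022, is outside that window, so Ulax is on standard time at UTC+01:30.
02:45 UTC + 1h30m = 04:15 local.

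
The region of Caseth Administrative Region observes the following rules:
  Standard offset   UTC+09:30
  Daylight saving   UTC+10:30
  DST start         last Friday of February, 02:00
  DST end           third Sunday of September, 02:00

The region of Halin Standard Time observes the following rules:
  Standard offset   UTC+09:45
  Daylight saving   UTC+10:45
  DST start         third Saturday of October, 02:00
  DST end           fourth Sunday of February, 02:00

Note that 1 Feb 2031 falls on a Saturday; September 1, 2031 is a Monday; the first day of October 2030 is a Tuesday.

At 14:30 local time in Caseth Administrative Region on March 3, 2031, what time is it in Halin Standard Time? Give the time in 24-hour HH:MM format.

13:45

1 February 2031 is a Saturday, so Fridays fall on 7, 14, 21, 28; the last is February 28.
1 September 2031 is a Monday, so the first Sunday is September 7 and the third is September 21.
Daylight saving runs 28 February – 21 September; March 3, 2031 is inside that window, so Caseth Administrative Region is at UTC+10:30.
14:30 Caseth Administrative Region − 10h30m = 04:00 UTC.
1 October 2030 is a Tuesday, so the first Saturday is October 5 and the third is October 19.
1 February 2031 is a Saturday, so the first Sunday is February 2 and the fourth is February 23.
At the standard offset (UTC+09:45), 04:00 UTC + 9h45m = 13:45 Halin Standard Time standard time.
The standard-time date in Halin Standard Time, March 3, 2031, does not fall between 19 October 2030 and 23 February 2031, so daylight saving is not in effect and Halin Standard Time is at UTC+09:45.
04:00 UTC + 9h45m = 13:45 Halin Standard Time.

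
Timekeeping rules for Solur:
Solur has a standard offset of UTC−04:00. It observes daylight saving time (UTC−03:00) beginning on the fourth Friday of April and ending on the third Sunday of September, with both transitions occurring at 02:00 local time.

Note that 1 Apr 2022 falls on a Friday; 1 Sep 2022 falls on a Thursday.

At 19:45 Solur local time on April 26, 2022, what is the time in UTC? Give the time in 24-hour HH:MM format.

1 April 2022 is a Friday, so the first Friday is April 1 and the fourth is April 22.
1 September 2022 is a Thursday, so the first Sunday is September 4 and the third is September 18.
Daylight saving runs 22 April – 18 September; April 26, 2022 is inside that window, so Solur is at UTC−03:00.
19:45 local + 3h = 22:45 UTC.

22:45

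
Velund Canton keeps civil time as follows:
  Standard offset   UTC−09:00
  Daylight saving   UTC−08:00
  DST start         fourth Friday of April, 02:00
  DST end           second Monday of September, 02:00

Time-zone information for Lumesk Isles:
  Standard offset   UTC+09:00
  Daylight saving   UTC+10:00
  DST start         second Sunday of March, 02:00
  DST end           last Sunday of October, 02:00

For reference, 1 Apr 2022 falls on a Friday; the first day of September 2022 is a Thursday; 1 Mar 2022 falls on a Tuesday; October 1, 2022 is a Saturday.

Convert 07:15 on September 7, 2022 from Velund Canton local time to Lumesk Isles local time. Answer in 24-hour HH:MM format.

01:15

1 April 2022 is a Friday, so the first Friday is April 1 and the fourth is April 22.
1 September 2022 is a Thursday, so the first Monday is September 5 and the second is September 12.
Daylight saving runs 22 April – 12 September; September 7, 2022 is inside that window, so Velund Canton is at UTC−08:00.
07:15 Velund Canton + 8h = 15:15 UTC.
1 March 2022 is a Tuesday, so the first Sunday is March 6 and the second is March 13.
1 October 2022 is a Saturday, so Sundays fall on 2, 9, 16, 23, 30; the last is October 30.
At the standard offset (UTC+09:00), 15:15 UTC + 9h = 00:15 Lumesk Isles standard time (rolling into the next day, 8 September 2022).
The standard-time date in Lumesk Isles, September 8, 2022, lies within the daylight-saving period (13 March – 30 October), so Lumesk Isles is on daylight time, UTC+10:00.
15:15 UTC + 10h = 01:15 Lumesk Isles (rolling into the next day, 8 September 2022).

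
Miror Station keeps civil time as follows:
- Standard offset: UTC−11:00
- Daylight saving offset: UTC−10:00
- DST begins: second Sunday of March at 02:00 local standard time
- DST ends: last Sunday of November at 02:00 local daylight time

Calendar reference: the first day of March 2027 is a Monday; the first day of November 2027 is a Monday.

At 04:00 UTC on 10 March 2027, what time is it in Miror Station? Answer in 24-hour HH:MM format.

1 March 2027 is a Monday, so the first Sunday is March 7 and the second is March 14.
1 November 2027 is a Monday, so Sundays fall on 7, 14, 21, 28; the last is November 28.
At the standard offset (UTC−11:00), 04:00 UTC − 11h = 17:00 Miror Station standard time (rolling into the previous day, 9 March 2027).
The standard-time date in Miror Station, 9 March 2027, is outside the daylight-saving period (14 March – 28 November), so Miror Station is on standard time, UTC−11:00.
04:00 UTC − 11h = 17:00 local (rolling into the previous day, 9 March 2027).

17:00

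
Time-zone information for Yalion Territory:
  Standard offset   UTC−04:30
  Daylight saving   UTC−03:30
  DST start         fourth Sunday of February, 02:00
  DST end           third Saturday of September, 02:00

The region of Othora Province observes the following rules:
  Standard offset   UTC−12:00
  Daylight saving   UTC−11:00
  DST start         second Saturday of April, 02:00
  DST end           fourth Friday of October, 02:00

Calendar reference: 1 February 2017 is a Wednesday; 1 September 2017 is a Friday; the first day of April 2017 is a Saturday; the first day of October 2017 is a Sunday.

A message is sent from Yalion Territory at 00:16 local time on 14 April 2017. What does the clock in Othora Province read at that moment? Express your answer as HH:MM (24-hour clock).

16:46

1 February 2017 is a Wednesday, so the first Sunday is February 5 and the fourth is February 26.
1 September 2017 is a Friday, so the first Saturday is September 2 and the third is September 16.
14 April 2017 falls between 26 February and 16 September, so daylight saving is in effect and Yalion Territory is at UTC−03:30.
00:16 Yalion Territory + 3h30m = 03:46 UTC.
1 April 2017 is a Saturday, so the first Saturday is April 1 and the second is April 8.
1 October 2017 is a Sunday, so the first Friday is October 6 and the fourth is October 27.
At the standard offset (UTC−12:00), 03:46 UTC − 12h = 15:46 Othora Province standard time (rolling into the previous day, 13 April 2017).
The standard-time date in Othora Province, 13 April 2017, lies within the daylight-saving period (8 April – 27 October), so Othora Province is on daylight time, UTC−11:00.
03:46 UTC − 11h = 16:46 Othora Province (rolling into the previous day, 13 April 2017).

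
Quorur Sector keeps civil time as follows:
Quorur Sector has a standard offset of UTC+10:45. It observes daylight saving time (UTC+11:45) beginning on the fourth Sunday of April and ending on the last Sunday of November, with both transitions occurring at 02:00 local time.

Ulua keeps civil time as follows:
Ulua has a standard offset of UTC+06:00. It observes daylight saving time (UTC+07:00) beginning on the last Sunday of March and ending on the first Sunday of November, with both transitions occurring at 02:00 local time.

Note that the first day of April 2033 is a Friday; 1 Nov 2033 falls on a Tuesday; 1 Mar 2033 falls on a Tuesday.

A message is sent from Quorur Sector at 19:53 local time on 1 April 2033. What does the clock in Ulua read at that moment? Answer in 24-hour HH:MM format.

1 April 2033 is a Friday, so the first Sunday is April 3 and the fourth is April 24.
1 November 2033 is a Tuesday, so Sundays fall on 6, 13, 20, 27; the last is November 27.
1 April 2033 does not fall between 24 April and 27 November, so daylight saving is not in effect and Quorur Sector is at UTC+10:45.
19:53 Quorur Sector − 10h45m = 09:08 UTC.
1 March 2033 is a Tuesday, so Sundays fall on 6, 13, 20, 27; the last is March 27.
1 November 2033 is a Tuesday, so the first Sunday is November 6.
At the standard offset (UTC+06:00), 09:08 UTC + 6h = 15:08 Ulua standard time.
The standard-time date in Ulua, 1 April 2033, falls between 27 March and 6 November, so daylight saving is in effect and Ulua is at UTC+07:00.
09:08 UTC + 7h = 16:08 Ulua.

16:08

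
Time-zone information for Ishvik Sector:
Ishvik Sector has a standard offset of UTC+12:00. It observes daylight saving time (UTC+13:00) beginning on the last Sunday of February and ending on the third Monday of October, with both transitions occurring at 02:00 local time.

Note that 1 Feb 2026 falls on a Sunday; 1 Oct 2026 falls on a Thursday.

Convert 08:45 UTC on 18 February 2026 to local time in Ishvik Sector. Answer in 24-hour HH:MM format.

20:45

1 February 2026 is a Sunday, so Sundays fall on 1, 8, 15, 22; the last is February 22.
1 October 2026 is a Thursday, so the first Monday is October 5 and the third is October 19.
At the standard offset (UTC+12:00), 08:45 UTC + 12h = 20:45 Ishvik Sector standard time.
The standard-time date in Ishvik Sector, 18 February 2026, does not fall between 22 February and 19 October, so daylight saving is not in effect and Ishvik Sector is at UTC+12:00.
08:45 UTC + 12h = 20:45 local.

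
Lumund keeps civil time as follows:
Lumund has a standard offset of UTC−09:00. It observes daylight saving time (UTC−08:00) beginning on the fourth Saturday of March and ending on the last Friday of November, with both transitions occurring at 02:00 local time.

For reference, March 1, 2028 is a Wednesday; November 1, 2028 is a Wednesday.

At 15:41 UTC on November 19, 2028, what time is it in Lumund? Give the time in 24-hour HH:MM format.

1 March 2028 is a Wednesday, so the first Saturday is March 4 and the fourth is March 25.
1 November 2028 is a Wednesday, so Fridays fall on 3, 10, 17, 24; the last is November 24.
At the standard offset (UTC−09:00), 15:41 UTC − 9h = 06:41 Lumund standard time.
Daylight saving runs 25 March – 24 November; the standard-time date in Lumund, November 19, 2028, is inside that window, so Lumund is at UTC−08:00.
15:41 UTC − 8h = 07:41 local.

07:41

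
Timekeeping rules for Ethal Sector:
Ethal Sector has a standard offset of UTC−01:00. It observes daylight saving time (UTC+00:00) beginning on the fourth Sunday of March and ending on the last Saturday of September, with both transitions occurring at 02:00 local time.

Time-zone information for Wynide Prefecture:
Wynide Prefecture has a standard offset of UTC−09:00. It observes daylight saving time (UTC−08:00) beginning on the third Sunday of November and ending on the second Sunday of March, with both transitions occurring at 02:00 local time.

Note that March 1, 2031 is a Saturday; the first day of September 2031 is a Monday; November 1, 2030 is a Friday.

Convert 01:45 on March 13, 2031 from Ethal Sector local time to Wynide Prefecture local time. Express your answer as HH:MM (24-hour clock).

17:45

1 March 2031 is a Saturday, so the first Sunday is March 2 and the fourth is March 23.
1 September 2031 is a Monday, so Saturdays fall on 6, 13, 20, 27; the last is September 27.
March 13, 2031 does not fall between 23 March and 27 September, so daylight saving is not in effect and Ethal Sector is at UTC−01:00.
01:45 Ethal Sector + 1h = 02:45 UTC.
1 November 2030 is a Friday, so the first Sunday is November 3 and the third is November 17.
1 March 2031 is a Saturday, so the first Sunday is March 2 and the second is March 9.
At the standard offset (UTC−09:00), 02:45 UTC − 9h = 17:45 Wynide Prefecture standard time (rolling into the previous day, 12 March 2031).
The standard-time date in Wynide Prefecture, March 12, 2031, does not fall between 17 November 2030 and 9 March 2031, so daylight saving is not in effect and Wynide Prefecture is at UTC−09:00.
02:45 UTC − 9h = 17:45 Wynide Prefecture (rolling into the previous day, 12 March 2031).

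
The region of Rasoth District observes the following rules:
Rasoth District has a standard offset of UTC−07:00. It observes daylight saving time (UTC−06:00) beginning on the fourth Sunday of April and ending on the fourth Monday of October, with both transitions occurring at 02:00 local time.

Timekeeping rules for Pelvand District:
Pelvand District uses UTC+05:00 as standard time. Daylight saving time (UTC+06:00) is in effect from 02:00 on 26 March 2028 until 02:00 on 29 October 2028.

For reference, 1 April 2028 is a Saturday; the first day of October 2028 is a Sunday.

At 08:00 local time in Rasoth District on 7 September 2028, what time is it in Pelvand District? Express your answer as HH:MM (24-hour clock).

20:00

1 April 2028 is a Saturday, so the first Sunday is April 2 and the fourth is April 23.
1 October 2028 is a Sunday, so the first Monday is October 2 and the fourth is October 23.
Daylight saving runs 23 April – 23 October; 7 September 2028 is inside that window, so Rasoth District is at UTC−06:00.
08:00 Rasoth District + 6h = 14:00 UTC.
At the standard offset (UTC+05:00), 14:00 UTC + 5h = 19:00 Pelvand District standard time.
The standard-time date in Pelvand District, 7 September 2028, lies within the daylight-saving period (26 March – 29 October), so Pelvand District is on daylight time, UTC+06:00.
14:00 UTC + 6h = 20:00 Pelvand District.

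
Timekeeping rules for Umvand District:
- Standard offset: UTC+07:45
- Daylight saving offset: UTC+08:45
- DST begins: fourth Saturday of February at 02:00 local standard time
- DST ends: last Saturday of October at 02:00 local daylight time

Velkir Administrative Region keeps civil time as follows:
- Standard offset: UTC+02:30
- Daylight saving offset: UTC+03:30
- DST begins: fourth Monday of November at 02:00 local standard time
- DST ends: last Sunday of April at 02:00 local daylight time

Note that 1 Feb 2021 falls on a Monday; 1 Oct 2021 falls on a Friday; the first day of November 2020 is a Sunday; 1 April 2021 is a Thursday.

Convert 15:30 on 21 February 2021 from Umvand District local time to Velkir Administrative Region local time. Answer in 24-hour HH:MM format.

11:15

1 February 2021 is a Monday, so the first Saturday is February 6 and the fourth is February 27.
1 October 2021 is a Friday, so Saturdays fall on 2, 9, 16, 23, 30; the last is October 30.
21 February 2021 does not fall between 27 February and 30 October, so daylight saving is not in effect and Umvand District is at UTC+07:45.
15:30 Umvand District − 7h45m = 07:45 UTC.
1 November 2020 is a Sunday, so the first Monday is November 2 and the fourth is November 23.
1 April 2021 is a Thursday, so Sundays fall on 4, 11, 18, 25; the last is April 25.
At the standard offset (UTC+02:30), 07:45 UTC + 2h30m = 10:15 Velkir Administrative Region standard time.
The standard-time date in Velkir Administrative Region, 21 February 2021, lies within the daylight-saving period (23 November 2020 – 25 April 2021), so Velkir Administrative Region is on daylight time, UTC+03:30.
07:45 UTC + 3h30m = 11:15 Velkir Administrative Region.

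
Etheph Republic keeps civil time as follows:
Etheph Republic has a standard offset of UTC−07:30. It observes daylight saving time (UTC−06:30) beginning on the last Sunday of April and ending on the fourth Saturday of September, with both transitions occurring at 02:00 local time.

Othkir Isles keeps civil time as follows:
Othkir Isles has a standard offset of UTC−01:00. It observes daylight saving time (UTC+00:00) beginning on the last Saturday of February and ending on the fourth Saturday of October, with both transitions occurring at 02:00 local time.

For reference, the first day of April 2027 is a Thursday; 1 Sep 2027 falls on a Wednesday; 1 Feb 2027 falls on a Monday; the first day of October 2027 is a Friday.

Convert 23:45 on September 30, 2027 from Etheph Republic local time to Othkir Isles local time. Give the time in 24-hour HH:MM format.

07:15

1 April 2027 is a Thursday, so Sundays fall on 4, 11, 18, 25; the last is April 25.
1 September 2027 is a Wednesday, so the first Saturday is September 4 and the fourth is September 25.
Daylight saving runs 25 April – 25 September; September 30, 2027 is outside that window, so Etheph Republic is on standard time at UTC−07:30.
23:45 Etheph Republic + 7h30m = 07:15 UTC (rolling into the next day, 1 October 2027).
1 February 2027 is a Monday, so Saturdays fall on 6, 13, 20, 27; the last is February 27.
1 October 2027 is a Friday, so the first Saturday is October 2 and the fourth is October 23.
At the standard offset (UTC−01:00), 07:15 UTC − 1h = 06:15 Othkir Isles standard time.
The standard-time date in Othkir Isles, October 1, 2027, lies within the daylight-saving period (27 February – 23 October), so Othkir Isles is on daylight time, UTC+00:00.
07:15 UTC + 0h = 07:15 Othkir Isles.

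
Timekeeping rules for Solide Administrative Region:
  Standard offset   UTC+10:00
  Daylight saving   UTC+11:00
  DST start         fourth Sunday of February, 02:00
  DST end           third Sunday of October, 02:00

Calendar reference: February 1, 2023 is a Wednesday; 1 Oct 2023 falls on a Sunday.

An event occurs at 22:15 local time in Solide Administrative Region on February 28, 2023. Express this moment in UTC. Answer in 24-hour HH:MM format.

11:15

1 February 2023 is a Wednesday, so the first Sunday is February 5 and the fourth is February 26.
1 October 2023 is a Sunday, so the first Sunday is October 1 and the third is October 15.
Daylight saving runs 26 February – 15 October; February 28, 2023 is inside that window, so Solide Administrative Region is at UTC+11:00.
22:15 local − 11h = 11:15 UTC.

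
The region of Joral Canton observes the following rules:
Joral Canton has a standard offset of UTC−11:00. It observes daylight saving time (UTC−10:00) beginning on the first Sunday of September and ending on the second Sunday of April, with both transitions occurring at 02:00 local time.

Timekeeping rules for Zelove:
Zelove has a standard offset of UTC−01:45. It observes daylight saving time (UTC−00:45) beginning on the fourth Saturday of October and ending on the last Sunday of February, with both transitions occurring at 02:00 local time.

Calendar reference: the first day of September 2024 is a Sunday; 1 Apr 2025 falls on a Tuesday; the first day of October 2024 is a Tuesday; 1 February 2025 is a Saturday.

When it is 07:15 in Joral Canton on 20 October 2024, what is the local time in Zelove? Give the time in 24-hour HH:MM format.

15:30

1 September 2024 is a Sunday, so the first Sunday is September 1.
1 April 2025 is a Tuesday, so the first Sunday is April 6 and the second is April 13.
20 October 2024 lies within the daylight-saving period (1 September 2024 – 13 April 2025), so Joral Canton is on daylight time, UTC−10:00.
07:15 Joral Canton + 10h = 17:15 UTC.
1 October 2024 is a Tuesday, so the first Saturday is October 5 and the fourth is October 26.
1 February 2025 is a Saturday, so Sundays fall on 2, 9, 16, 23; the last is February 23.
At the standard offset (UTC−01:45), 17:15 UTC − 1h45m = 15:30 Zelove standard time.
Daylight saving runs 26 October 2024 – 23 February 2025; the standard-time date in Zelove, 20 October 2024, is outside that window, so Zelove is on standard time at UTC−01:45.
17:15 UTC − 1h45m = 15:30 Zelove.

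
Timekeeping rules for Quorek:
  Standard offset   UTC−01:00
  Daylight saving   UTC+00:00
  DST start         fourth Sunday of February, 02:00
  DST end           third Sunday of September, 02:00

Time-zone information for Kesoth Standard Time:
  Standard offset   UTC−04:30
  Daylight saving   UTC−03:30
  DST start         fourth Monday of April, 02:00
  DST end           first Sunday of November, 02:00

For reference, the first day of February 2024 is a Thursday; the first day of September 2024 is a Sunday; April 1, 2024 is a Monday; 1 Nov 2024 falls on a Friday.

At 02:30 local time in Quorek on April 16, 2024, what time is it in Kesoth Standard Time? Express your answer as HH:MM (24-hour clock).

1 February 2024 is a Thursday, so the first Sunday is February 4 and the fourth is February 25.
1 September 2024 is a Sunday, so the first Sunday is September 1 and the third is September 15.
Daylight saving runs 25 February – 15 September; April 16, 2024 is inside that window, so Quorek is at UTC+00:00.
02:30 Quorek − 0h = 02:30 UTC.
1 April 2024 is a Monday, so the first Monday is April 1 and the fourth is April 22.
1 November 2024 is a Friday, so the first Sunday is November 3.
At the standard offset (UTC−04:30), 02:30 UTC − 4h30m = 22:00 Kesoth Standard Time standard time (rolling into the previous day, 15 April 2024).
The standard-time date in Kesoth Standard Time, April 15, 2024, is outside the daylight-saving period (22 April – 3 November), so Kesoth Standard Time is on standard time, UTC−04:30.
02:30 UTC − 4h30m = 22:00 Kesoth Standard Time (rolling into the previous day, 15 April 2024).

22:00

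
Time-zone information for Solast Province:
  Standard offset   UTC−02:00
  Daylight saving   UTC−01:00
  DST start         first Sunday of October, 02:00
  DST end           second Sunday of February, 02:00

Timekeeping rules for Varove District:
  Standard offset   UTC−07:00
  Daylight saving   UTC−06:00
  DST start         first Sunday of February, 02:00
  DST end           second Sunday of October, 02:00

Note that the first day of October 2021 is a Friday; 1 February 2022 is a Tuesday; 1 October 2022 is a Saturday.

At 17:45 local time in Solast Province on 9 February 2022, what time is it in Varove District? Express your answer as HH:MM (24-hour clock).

12:45

1 October 2021 is a Friday, so the first Sunday is October 3.
1 February 2022 is a Tuesday, so the first Sunday is February 6 and the second is February 13.
9 February 2022 falls between 3 October 2021 and 13 February 2022, so daylight saving is in effect and Solast Province is at UTC−01:00.
17:45 Solast Province + 1h = 18:45 UTC.
1 February 2022 is a Tuesday, so the first Sunday is February 6.
1 October 2022 is a Saturday, so the first Sunday is October 2 and the second is October 9.
At the standard offset (UTC−07:00), 18:45 UTC − 7h = 11:45 Varove District standard time.
Daylight saving runs 6 February – 9 October; the standard-time date in Varove District, 9 February 2022, is inside that window, so Varove District is at UTC−06:00.
18:45 UTC − 6h = 12:45 Varove District.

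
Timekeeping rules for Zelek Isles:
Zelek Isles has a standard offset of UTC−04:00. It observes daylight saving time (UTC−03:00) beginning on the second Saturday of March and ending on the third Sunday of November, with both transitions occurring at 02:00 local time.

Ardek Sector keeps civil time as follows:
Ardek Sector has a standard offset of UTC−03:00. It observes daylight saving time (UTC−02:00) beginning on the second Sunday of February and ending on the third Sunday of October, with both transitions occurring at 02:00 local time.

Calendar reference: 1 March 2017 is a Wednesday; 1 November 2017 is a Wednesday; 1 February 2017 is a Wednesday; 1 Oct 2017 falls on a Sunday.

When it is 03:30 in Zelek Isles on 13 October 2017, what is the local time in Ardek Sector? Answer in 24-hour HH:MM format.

04:30

1 March 2017 is a Wednesday, so the first Saturday is March 4 and the second is March 11.
1 November 2017 is a Wednesday, so the first Sunday is November 5 and the third is November 19.
Daylight saving runs 11 March – 19 November; 13 October 2017 is inside that window, so Zelek Isles is at UTC−03:00.
03:30 Zelek Isles + 3h = 06:30 UTC.
1 February 2017 is a Wednesday, so the first Sunday is February 5 and the second is February 12.
1 October 2017 is a Sunday, so the first Sunday is October 1 and the third is October 15.
At the standard offset (UTC−03:00), 06:30 UTC − 3h = 03:30 Ardek Sector standard time.
The standard-time date in Ardek Sector, 13 October 2017, lies within the daylight-saving period (12 February – 15 October), so Ardek Sector is on daylight time, UTC−02:00.
06:30 UTC − 2h = 04:30 Ardek Sector.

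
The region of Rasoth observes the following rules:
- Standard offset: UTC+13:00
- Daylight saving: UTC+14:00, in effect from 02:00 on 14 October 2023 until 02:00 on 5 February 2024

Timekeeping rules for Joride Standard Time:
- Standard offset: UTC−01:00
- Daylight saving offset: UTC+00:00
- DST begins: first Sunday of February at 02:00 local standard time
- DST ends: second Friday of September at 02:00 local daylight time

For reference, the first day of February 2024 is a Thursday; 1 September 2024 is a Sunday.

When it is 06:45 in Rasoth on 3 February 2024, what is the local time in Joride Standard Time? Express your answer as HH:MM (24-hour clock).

15:45

3 February 2024 lies within the daylight-saving period (14 October 2023 – 5 February 2024), so Rasoth is on daylight time, UTC+14:00.
06:45 Rasoth − 14h = 16:45 UTC (rolling into the previous day, 2 February 2024).
1 February 2024 is a Thursday, so the first Sunday is February 4.
1 September 2024 is a Sunday, so the first Friday is September 6 and the second is September 13.
At the standard offset (UTC−01:00), 16:45 UTC − 1h = 15:45 Joride Standard Time standard time.
The standard-time date in Joride Standard Time, 2 February 2024, is outside the daylight-saving period (4 February – 13 September), so Joride Standard Time is on standard time, UTC−01:00.
16:45 UTC − 1h = 15:45 Joride Standard Time.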